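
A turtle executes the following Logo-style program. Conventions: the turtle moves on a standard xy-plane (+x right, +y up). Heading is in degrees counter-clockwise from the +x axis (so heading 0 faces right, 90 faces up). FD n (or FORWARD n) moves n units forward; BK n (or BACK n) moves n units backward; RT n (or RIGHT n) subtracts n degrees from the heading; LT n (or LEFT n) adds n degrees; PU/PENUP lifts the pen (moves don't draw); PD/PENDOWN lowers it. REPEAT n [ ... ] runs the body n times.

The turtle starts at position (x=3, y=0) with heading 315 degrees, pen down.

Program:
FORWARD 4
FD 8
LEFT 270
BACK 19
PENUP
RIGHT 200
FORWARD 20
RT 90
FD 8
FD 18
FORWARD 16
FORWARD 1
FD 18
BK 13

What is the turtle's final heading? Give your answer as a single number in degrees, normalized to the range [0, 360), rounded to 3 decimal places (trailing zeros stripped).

Executing turtle program step by step:
Start: pos=(3,0), heading=315, pen down
FD 4: (3,0) -> (5.828,-2.828) [heading=315, draw]
FD 8: (5.828,-2.828) -> (11.485,-8.485) [heading=315, draw]
LT 270: heading 315 -> 225
BK 19: (11.485,-8.485) -> (24.92,4.95) [heading=225, draw]
PU: pen up
RT 200: heading 225 -> 25
FD 20: (24.92,4.95) -> (43.046,13.402) [heading=25, move]
RT 90: heading 25 -> 295
FD 8: (43.046,13.402) -> (46.427,6.152) [heading=295, move]
FD 18: (46.427,6.152) -> (54.035,-10.162) [heading=295, move]
FD 16: (54.035,-10.162) -> (60.796,-24.663) [heading=295, move]
FD 1: (60.796,-24.663) -> (61.219,-25.569) [heading=295, move]
FD 18: (61.219,-25.569) -> (68.826,-41.883) [heading=295, move]
BK 13: (68.826,-41.883) -> (63.332,-30.101) [heading=295, move]
Final: pos=(63.332,-30.101), heading=295, 3 segment(s) drawn

Answer: 295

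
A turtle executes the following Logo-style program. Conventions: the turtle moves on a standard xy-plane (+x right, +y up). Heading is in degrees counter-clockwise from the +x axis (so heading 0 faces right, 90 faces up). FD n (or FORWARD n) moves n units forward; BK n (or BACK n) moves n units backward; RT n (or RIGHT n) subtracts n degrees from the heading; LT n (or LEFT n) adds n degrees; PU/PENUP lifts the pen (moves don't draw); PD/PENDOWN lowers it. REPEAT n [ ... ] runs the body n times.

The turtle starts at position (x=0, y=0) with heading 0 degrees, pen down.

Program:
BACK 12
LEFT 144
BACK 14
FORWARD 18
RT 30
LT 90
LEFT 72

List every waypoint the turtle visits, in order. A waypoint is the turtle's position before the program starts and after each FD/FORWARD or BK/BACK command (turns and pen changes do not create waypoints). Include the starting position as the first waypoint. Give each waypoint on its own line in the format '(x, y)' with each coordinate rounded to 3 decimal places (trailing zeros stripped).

Executing turtle program step by step:
Start: pos=(0,0), heading=0, pen down
BK 12: (0,0) -> (-12,0) [heading=0, draw]
LT 144: heading 0 -> 144
BK 14: (-12,0) -> (-0.674,-8.229) [heading=144, draw]
FD 18: (-0.674,-8.229) -> (-15.236,2.351) [heading=144, draw]
RT 30: heading 144 -> 114
LT 90: heading 114 -> 204
LT 72: heading 204 -> 276
Final: pos=(-15.236,2.351), heading=276, 3 segment(s) drawn
Waypoints (4 total):
(0, 0)
(-12, 0)
(-0.674, -8.229)
(-15.236, 2.351)

Answer: (0, 0)
(-12, 0)
(-0.674, -8.229)
(-15.236, 2.351)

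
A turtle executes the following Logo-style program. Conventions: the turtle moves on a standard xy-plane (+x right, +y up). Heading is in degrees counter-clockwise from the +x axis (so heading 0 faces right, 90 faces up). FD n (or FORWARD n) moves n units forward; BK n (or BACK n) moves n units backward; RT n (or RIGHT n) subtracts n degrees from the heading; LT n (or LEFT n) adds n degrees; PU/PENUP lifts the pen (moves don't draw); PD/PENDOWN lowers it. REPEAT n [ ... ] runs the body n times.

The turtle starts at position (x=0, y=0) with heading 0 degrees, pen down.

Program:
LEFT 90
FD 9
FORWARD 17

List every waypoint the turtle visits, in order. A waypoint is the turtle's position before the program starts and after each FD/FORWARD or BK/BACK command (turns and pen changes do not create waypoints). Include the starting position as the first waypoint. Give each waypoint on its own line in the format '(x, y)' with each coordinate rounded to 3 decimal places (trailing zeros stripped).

Executing turtle program step by step:
Start: pos=(0,0), heading=0, pen down
LT 90: heading 0 -> 90
FD 9: (0,0) -> (0,9) [heading=90, draw]
FD 17: (0,9) -> (0,26) [heading=90, draw]
Final: pos=(0,26), heading=90, 2 segment(s) drawn
Waypoints (3 total):
(0, 0)
(0, 9)
(0, 26)

Answer: (0, 0)
(0, 9)
(0, 26)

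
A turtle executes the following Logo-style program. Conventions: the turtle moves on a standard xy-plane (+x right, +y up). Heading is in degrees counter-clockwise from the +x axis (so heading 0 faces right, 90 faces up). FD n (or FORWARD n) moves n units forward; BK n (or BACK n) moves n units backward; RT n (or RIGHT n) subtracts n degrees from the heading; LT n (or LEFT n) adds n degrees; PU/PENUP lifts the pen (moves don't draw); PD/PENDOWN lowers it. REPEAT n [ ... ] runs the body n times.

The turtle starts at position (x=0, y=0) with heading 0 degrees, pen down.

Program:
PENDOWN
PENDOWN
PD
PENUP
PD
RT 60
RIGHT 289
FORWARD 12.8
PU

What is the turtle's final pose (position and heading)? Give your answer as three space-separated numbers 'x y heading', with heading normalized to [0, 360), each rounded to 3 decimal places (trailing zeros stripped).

Executing turtle program step by step:
Start: pos=(0,0), heading=0, pen down
PD: pen down
PD: pen down
PD: pen down
PU: pen up
PD: pen down
RT 60: heading 0 -> 300
RT 289: heading 300 -> 11
FD 12.8: (0,0) -> (12.565,2.442) [heading=11, draw]
PU: pen up
Final: pos=(12.565,2.442), heading=11, 1 segment(s) drawn

Answer: 12.565 2.442 11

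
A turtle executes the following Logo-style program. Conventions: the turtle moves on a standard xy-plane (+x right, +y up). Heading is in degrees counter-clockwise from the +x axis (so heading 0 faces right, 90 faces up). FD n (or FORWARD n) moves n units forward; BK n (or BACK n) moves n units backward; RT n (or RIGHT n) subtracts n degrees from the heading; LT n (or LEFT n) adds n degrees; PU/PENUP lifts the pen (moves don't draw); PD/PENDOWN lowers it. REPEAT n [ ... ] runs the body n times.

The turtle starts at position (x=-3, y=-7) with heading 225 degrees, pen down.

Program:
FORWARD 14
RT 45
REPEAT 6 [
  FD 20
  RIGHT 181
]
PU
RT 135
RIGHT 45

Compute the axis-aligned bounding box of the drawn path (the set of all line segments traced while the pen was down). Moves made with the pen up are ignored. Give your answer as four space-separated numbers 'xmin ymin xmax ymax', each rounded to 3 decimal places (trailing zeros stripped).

Executing turtle program step by step:
Start: pos=(-3,-7), heading=225, pen down
FD 14: (-3,-7) -> (-12.899,-16.899) [heading=225, draw]
RT 45: heading 225 -> 180
REPEAT 6 [
  -- iteration 1/6 --
  FD 20: (-12.899,-16.899) -> (-32.899,-16.899) [heading=180, draw]
  RT 181: heading 180 -> 359
  -- iteration 2/6 --
  FD 20: (-32.899,-16.899) -> (-12.903,-17.249) [heading=359, draw]
  RT 181: heading 359 -> 178
  -- iteration 3/6 --
  FD 20: (-12.903,-17.249) -> (-32.89,-16.551) [heading=178, draw]
  RT 181: heading 178 -> 357
  -- iteration 4/6 --
  FD 20: (-32.89,-16.551) -> (-12.918,-17.597) [heading=357, draw]
  RT 181: heading 357 -> 176
  -- iteration 5/6 --
  FD 20: (-12.918,-17.597) -> (-32.869,-16.202) [heading=176, draw]
  RT 181: heading 176 -> 355
  -- iteration 6/6 --
  FD 20: (-32.869,-16.202) -> (-12.945,-17.945) [heading=355, draw]
  RT 181: heading 355 -> 174
]
PU: pen up
RT 135: heading 174 -> 39
RT 45: heading 39 -> 354
Final: pos=(-12.945,-17.945), heading=354, 7 segment(s) drawn

Segment endpoints: x in {-32.899, -32.89, -32.869, -12.945, -12.918, -12.903, -12.899, -3}, y in {-17.945, -17.597, -17.249, -16.899, -16.899, -16.551, -16.202, -7}
xmin=-32.899, ymin=-17.945, xmax=-3, ymax=-7

Answer: -32.899 -17.945 -3 -7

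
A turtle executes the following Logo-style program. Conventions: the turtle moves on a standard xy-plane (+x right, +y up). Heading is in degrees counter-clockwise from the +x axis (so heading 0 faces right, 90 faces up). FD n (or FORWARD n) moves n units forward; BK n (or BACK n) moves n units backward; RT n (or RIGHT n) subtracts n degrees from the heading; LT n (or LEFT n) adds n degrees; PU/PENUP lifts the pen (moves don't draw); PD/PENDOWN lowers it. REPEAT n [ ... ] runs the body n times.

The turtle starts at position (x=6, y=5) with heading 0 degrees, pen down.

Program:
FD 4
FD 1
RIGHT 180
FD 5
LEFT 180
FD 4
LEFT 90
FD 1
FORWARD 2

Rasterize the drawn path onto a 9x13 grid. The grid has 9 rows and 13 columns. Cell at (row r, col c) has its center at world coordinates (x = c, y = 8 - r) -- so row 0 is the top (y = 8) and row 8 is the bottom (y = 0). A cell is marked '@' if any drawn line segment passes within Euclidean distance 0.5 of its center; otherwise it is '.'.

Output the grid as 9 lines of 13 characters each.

Answer: ..........@..
..........@..
..........@..
......@@@@@@.
.............
.............
.............
.............
.............

Derivation:
Segment 0: (6,5) -> (10,5)
Segment 1: (10,5) -> (11,5)
Segment 2: (11,5) -> (6,5)
Segment 3: (6,5) -> (10,5)
Segment 4: (10,5) -> (10,6)
Segment 5: (10,6) -> (10,8)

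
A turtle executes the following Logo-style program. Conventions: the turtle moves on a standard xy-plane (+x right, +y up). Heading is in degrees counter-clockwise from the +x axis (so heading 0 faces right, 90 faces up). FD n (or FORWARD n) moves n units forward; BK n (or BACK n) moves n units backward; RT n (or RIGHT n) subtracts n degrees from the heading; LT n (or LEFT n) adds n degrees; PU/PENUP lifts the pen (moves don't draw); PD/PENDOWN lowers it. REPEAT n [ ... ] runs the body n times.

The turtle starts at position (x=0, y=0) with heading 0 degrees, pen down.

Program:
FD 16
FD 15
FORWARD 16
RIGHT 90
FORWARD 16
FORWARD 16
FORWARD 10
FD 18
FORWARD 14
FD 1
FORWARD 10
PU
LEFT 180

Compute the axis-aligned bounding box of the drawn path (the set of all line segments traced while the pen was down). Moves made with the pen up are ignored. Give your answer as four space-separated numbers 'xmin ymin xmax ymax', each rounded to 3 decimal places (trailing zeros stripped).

Answer: 0 -85 47 0

Derivation:
Executing turtle program step by step:
Start: pos=(0,0), heading=0, pen down
FD 16: (0,0) -> (16,0) [heading=0, draw]
FD 15: (16,0) -> (31,0) [heading=0, draw]
FD 16: (31,0) -> (47,0) [heading=0, draw]
RT 90: heading 0 -> 270
FD 16: (47,0) -> (47,-16) [heading=270, draw]
FD 16: (47,-16) -> (47,-32) [heading=270, draw]
FD 10: (47,-32) -> (47,-42) [heading=270, draw]
FD 18: (47,-42) -> (47,-60) [heading=270, draw]
FD 14: (47,-60) -> (47,-74) [heading=270, draw]
FD 1: (47,-74) -> (47,-75) [heading=270, draw]
FD 10: (47,-75) -> (47,-85) [heading=270, draw]
PU: pen up
LT 180: heading 270 -> 90
Final: pos=(47,-85), heading=90, 10 segment(s) drawn

Segment endpoints: x in {0, 16, 31, 47}, y in {-85, -75, -74, -60, -42, -32, -16, 0}
xmin=0, ymin=-85, xmax=47, ymax=0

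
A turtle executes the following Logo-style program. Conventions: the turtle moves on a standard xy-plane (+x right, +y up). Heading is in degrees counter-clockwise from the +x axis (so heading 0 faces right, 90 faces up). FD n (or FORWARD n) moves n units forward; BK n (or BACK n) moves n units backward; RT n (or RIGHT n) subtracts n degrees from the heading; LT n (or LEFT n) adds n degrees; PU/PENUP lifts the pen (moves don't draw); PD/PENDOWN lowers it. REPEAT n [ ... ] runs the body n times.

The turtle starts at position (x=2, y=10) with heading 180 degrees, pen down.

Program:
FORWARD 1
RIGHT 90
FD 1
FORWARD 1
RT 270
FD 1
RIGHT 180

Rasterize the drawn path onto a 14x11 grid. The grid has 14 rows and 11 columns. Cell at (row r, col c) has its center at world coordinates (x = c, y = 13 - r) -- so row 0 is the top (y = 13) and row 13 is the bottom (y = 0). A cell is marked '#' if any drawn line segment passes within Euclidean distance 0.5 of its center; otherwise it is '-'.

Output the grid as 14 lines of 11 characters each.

Answer: -----------
##---------
-#---------
-##--------
-----------
-----------
-----------
-----------
-----------
-----------
-----------
-----------
-----------
-----------

Derivation:
Segment 0: (2,10) -> (1,10)
Segment 1: (1,10) -> (1,11)
Segment 2: (1,11) -> (1,12)
Segment 3: (1,12) -> (0,12)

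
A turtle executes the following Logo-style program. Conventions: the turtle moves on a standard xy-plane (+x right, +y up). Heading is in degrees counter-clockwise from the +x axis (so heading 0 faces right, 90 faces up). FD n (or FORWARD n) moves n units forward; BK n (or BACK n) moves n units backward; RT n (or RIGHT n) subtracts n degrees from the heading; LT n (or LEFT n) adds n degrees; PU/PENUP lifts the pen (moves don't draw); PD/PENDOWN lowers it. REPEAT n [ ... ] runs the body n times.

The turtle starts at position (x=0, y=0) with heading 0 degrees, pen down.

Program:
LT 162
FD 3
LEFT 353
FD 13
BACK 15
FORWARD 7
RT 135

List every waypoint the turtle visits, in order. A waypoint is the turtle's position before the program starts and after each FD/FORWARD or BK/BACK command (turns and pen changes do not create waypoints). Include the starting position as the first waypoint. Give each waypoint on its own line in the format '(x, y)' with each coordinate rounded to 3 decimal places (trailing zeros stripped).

Executing turtle program step by step:
Start: pos=(0,0), heading=0, pen down
LT 162: heading 0 -> 162
FD 3: (0,0) -> (-2.853,0.927) [heading=162, draw]
LT 353: heading 162 -> 155
FD 13: (-2.853,0.927) -> (-14.635,6.421) [heading=155, draw]
BK 15: (-14.635,6.421) -> (-1.041,0.082) [heading=155, draw]
FD 7: (-1.041,0.082) -> (-7.385,3.04) [heading=155, draw]
RT 135: heading 155 -> 20
Final: pos=(-7.385,3.04), heading=20, 4 segment(s) drawn
Waypoints (5 total):
(0, 0)
(-2.853, 0.927)
(-14.635, 6.421)
(-1.041, 0.082)
(-7.385, 3.04)

Answer: (0, 0)
(-2.853, 0.927)
(-14.635, 6.421)
(-1.041, 0.082)
(-7.385, 3.04)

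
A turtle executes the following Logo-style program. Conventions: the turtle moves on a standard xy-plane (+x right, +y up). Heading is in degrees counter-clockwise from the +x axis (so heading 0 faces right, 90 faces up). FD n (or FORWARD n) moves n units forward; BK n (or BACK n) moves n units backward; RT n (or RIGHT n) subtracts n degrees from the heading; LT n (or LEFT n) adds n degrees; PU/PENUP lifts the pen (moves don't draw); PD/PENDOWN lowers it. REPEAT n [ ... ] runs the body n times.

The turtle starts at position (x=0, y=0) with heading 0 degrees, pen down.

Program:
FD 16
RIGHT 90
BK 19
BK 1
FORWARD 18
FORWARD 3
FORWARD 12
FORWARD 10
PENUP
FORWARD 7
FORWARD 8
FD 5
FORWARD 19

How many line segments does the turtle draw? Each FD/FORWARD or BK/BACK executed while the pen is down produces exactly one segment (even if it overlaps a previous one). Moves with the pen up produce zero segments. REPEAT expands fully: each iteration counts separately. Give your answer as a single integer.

Answer: 7

Derivation:
Executing turtle program step by step:
Start: pos=(0,0), heading=0, pen down
FD 16: (0,0) -> (16,0) [heading=0, draw]
RT 90: heading 0 -> 270
BK 19: (16,0) -> (16,19) [heading=270, draw]
BK 1: (16,19) -> (16,20) [heading=270, draw]
FD 18: (16,20) -> (16,2) [heading=270, draw]
FD 3: (16,2) -> (16,-1) [heading=270, draw]
FD 12: (16,-1) -> (16,-13) [heading=270, draw]
FD 10: (16,-13) -> (16,-23) [heading=270, draw]
PU: pen up
FD 7: (16,-23) -> (16,-30) [heading=270, move]
FD 8: (16,-30) -> (16,-38) [heading=270, move]
FD 5: (16,-38) -> (16,-43) [heading=270, move]
FD 19: (16,-43) -> (16,-62) [heading=270, move]
Final: pos=(16,-62), heading=270, 7 segment(s) drawn
Segments drawn: 7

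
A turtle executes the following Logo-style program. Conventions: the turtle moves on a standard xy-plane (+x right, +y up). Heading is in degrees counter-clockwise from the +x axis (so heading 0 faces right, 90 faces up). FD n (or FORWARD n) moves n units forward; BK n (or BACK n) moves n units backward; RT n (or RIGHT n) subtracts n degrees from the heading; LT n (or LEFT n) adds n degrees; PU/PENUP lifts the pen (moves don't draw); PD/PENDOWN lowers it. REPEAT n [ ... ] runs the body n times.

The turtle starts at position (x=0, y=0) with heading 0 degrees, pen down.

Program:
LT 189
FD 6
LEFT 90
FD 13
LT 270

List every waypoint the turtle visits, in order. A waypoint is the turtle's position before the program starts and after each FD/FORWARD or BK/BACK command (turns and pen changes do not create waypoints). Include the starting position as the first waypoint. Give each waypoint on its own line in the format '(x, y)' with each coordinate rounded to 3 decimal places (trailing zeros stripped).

Answer: (0, 0)
(-5.926, -0.939)
(-3.892, -13.779)

Derivation:
Executing turtle program step by step:
Start: pos=(0,0), heading=0, pen down
LT 189: heading 0 -> 189
FD 6: (0,0) -> (-5.926,-0.939) [heading=189, draw]
LT 90: heading 189 -> 279
FD 13: (-5.926,-0.939) -> (-3.892,-13.779) [heading=279, draw]
LT 270: heading 279 -> 189
Final: pos=(-3.892,-13.779), heading=189, 2 segment(s) drawn
Waypoints (3 total):
(0, 0)
(-5.926, -0.939)
(-3.892, -13.779)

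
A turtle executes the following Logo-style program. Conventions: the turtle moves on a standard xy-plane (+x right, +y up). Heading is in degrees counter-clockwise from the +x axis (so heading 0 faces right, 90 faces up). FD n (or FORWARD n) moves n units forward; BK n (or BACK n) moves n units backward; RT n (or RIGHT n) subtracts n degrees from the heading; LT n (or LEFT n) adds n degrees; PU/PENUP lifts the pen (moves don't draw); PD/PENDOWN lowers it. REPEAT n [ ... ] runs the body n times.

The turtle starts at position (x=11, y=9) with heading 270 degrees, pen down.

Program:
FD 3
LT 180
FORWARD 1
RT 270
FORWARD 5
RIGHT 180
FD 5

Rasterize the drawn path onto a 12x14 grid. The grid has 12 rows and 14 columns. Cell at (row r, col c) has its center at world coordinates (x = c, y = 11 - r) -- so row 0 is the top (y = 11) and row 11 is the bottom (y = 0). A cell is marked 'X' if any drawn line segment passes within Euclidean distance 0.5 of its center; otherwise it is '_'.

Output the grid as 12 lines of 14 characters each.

Answer: ______________
______________
___________X__
___________X__
______XXXXXX__
___________X__
______________
______________
______________
______________
______________
______________

Derivation:
Segment 0: (11,9) -> (11,6)
Segment 1: (11,6) -> (11,7)
Segment 2: (11,7) -> (6,7)
Segment 3: (6,7) -> (11,7)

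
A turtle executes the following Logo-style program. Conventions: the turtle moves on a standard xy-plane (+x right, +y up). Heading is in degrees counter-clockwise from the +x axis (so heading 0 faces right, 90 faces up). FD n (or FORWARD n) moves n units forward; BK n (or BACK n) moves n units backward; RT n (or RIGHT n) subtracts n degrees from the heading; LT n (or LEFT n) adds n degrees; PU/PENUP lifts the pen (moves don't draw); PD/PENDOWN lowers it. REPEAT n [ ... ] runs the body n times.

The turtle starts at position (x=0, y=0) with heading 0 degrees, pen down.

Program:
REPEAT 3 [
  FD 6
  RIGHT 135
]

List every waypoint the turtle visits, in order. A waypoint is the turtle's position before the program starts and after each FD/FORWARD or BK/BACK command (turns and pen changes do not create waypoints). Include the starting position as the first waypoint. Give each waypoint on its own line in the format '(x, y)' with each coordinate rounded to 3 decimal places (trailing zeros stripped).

Answer: (0, 0)
(6, 0)
(1.757, -4.243)
(1.757, 1.757)

Derivation:
Executing turtle program step by step:
Start: pos=(0,0), heading=0, pen down
REPEAT 3 [
  -- iteration 1/3 --
  FD 6: (0,0) -> (6,0) [heading=0, draw]
  RT 135: heading 0 -> 225
  -- iteration 2/3 --
  FD 6: (6,0) -> (1.757,-4.243) [heading=225, draw]
  RT 135: heading 225 -> 90
  -- iteration 3/3 --
  FD 6: (1.757,-4.243) -> (1.757,1.757) [heading=90, draw]
  RT 135: heading 90 -> 315
]
Final: pos=(1.757,1.757), heading=315, 3 segment(s) drawn
Waypoints (4 total):
(0, 0)
(6, 0)
(1.757, -4.243)
(1.757, 1.757)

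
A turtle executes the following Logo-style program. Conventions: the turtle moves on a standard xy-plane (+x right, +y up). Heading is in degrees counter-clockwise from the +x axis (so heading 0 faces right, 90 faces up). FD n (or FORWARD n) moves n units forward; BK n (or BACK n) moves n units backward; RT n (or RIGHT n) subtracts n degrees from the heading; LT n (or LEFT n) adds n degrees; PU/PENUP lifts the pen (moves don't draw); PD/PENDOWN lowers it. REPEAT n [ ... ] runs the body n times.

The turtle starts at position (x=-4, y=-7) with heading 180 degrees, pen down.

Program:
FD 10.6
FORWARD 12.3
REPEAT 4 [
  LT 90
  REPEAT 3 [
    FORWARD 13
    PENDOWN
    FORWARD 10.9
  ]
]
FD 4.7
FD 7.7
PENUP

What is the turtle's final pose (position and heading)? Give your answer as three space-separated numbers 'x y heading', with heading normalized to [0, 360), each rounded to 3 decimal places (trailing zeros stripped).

Answer: -39.3 -7 180

Derivation:
Executing turtle program step by step:
Start: pos=(-4,-7), heading=180, pen down
FD 10.6: (-4,-7) -> (-14.6,-7) [heading=180, draw]
FD 12.3: (-14.6,-7) -> (-26.9,-7) [heading=180, draw]
REPEAT 4 [
  -- iteration 1/4 --
  LT 90: heading 180 -> 270
  REPEAT 3 [
    -- iteration 1/3 --
    FD 13: (-26.9,-7) -> (-26.9,-20) [heading=270, draw]
    PD: pen down
    FD 10.9: (-26.9,-20) -> (-26.9,-30.9) [heading=270, draw]
    -- iteration 2/3 --
    FD 13: (-26.9,-30.9) -> (-26.9,-43.9) [heading=270, draw]
    PD: pen down
    FD 10.9: (-26.9,-43.9) -> (-26.9,-54.8) [heading=270, draw]
    -- iteration 3/3 --
    FD 13: (-26.9,-54.8) -> (-26.9,-67.8) [heading=270, draw]
    PD: pen down
    FD 10.9: (-26.9,-67.8) -> (-26.9,-78.7) [heading=270, draw]
  ]
  -- iteration 2/4 --
  LT 90: heading 270 -> 0
  REPEAT 3 [
    -- iteration 1/3 --
    FD 13: (-26.9,-78.7) -> (-13.9,-78.7) [heading=0, draw]
    PD: pen down
    FD 10.9: (-13.9,-78.7) -> (-3,-78.7) [heading=0, draw]
    -- iteration 2/3 --
    FD 13: (-3,-78.7) -> (10,-78.7) [heading=0, draw]
    PD: pen down
    FD 10.9: (10,-78.7) -> (20.9,-78.7) [heading=0, draw]
    -- iteration 3/3 --
    FD 13: (20.9,-78.7) -> (33.9,-78.7) [heading=0, draw]
    PD: pen down
    FD 10.9: (33.9,-78.7) -> (44.8,-78.7) [heading=0, draw]
  ]
  -- iteration 3/4 --
  LT 90: heading 0 -> 90
  REPEAT 3 [
    -- iteration 1/3 --
    FD 13: (44.8,-78.7) -> (44.8,-65.7) [heading=90, draw]
    PD: pen down
    FD 10.9: (44.8,-65.7) -> (44.8,-54.8) [heading=90, draw]
    -- iteration 2/3 --
    FD 13: (44.8,-54.8) -> (44.8,-41.8) [heading=90, draw]
    PD: pen down
    FD 10.9: (44.8,-41.8) -> (44.8,-30.9) [heading=90, draw]
    -- iteration 3/3 --
    FD 13: (44.8,-30.9) -> (44.8,-17.9) [heading=90, draw]
    PD: pen down
    FD 10.9: (44.8,-17.9) -> (44.8,-7) [heading=90, draw]
  ]
  -- iteration 4/4 --
  LT 90: heading 90 -> 180
  REPEAT 3 [
    -- iteration 1/3 --
    FD 13: (44.8,-7) -> (31.8,-7) [heading=180, draw]
    PD: pen down
    FD 10.9: (31.8,-7) -> (20.9,-7) [heading=180, draw]
    -- iteration 2/3 --
    FD 13: (20.9,-7) -> (7.9,-7) [heading=180, draw]
    PD: pen down
    FD 10.9: (7.9,-7) -> (-3,-7) [heading=180, draw]
    -- iteration 3/3 --
    FD 13: (-3,-7) -> (-16,-7) [heading=180, draw]
    PD: pen down
    FD 10.9: (-16,-7) -> (-26.9,-7) [heading=180, draw]
  ]
]
FD 4.7: (-26.9,-7) -> (-31.6,-7) [heading=180, draw]
FD 7.7: (-31.6,-7) -> (-39.3,-7) [heading=180, draw]
PU: pen up
Final: pos=(-39.3,-7), heading=180, 28 segment(s) drawn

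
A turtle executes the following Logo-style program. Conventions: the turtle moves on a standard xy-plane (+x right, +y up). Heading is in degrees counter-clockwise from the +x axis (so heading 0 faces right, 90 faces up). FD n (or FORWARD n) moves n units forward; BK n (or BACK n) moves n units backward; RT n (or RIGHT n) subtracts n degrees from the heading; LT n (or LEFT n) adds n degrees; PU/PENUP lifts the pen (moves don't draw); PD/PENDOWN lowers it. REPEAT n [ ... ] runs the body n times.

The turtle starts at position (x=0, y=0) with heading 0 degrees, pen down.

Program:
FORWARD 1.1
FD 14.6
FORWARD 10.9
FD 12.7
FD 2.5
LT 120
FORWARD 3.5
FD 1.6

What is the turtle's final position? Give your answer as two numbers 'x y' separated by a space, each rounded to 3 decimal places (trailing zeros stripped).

Answer: 39.25 4.417

Derivation:
Executing turtle program step by step:
Start: pos=(0,0), heading=0, pen down
FD 1.1: (0,0) -> (1.1,0) [heading=0, draw]
FD 14.6: (1.1,0) -> (15.7,0) [heading=0, draw]
FD 10.9: (15.7,0) -> (26.6,0) [heading=0, draw]
FD 12.7: (26.6,0) -> (39.3,0) [heading=0, draw]
FD 2.5: (39.3,0) -> (41.8,0) [heading=0, draw]
LT 120: heading 0 -> 120
FD 3.5: (41.8,0) -> (40.05,3.031) [heading=120, draw]
FD 1.6: (40.05,3.031) -> (39.25,4.417) [heading=120, draw]
Final: pos=(39.25,4.417), heading=120, 7 segment(s) drawn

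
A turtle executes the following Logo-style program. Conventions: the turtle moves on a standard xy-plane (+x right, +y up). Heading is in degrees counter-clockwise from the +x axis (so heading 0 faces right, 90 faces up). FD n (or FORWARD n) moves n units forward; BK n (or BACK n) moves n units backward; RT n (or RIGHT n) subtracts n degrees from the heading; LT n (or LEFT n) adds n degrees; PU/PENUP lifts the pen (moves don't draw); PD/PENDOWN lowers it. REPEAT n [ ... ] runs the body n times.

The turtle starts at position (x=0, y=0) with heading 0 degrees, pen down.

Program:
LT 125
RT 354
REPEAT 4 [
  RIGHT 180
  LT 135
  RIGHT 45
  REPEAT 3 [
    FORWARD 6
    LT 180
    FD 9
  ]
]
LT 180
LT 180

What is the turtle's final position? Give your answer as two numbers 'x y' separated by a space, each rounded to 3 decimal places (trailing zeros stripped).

Executing turtle program step by step:
Start: pos=(0,0), heading=0, pen down
LT 125: heading 0 -> 125
RT 354: heading 125 -> 131
REPEAT 4 [
  -- iteration 1/4 --
  RT 180: heading 131 -> 311
  LT 135: heading 311 -> 86
  RT 45: heading 86 -> 41
  REPEAT 3 [
    -- iteration 1/3 --
    FD 6: (0,0) -> (4.528,3.936) [heading=41, draw]
    LT 180: heading 41 -> 221
    FD 9: (4.528,3.936) -> (-2.264,-1.968) [heading=221, draw]
    -- iteration 2/3 --
    FD 6: (-2.264,-1.968) -> (-6.792,-5.905) [heading=221, draw]
    LT 180: heading 221 -> 41
    FD 9: (-6.792,-5.905) -> (0,0) [heading=41, draw]
    -- iteration 3/3 --
    FD 6: (0,0) -> (4.528,3.936) [heading=41, draw]
    LT 180: heading 41 -> 221
    FD 9: (4.528,3.936) -> (-2.264,-1.968) [heading=221, draw]
  ]
  -- iteration 2/4 --
  RT 180: heading 221 -> 41
  LT 135: heading 41 -> 176
  RT 45: heading 176 -> 131
  REPEAT 3 [
    -- iteration 1/3 --
    FD 6: (-2.264,-1.968) -> (-6.2,2.56) [heading=131, draw]
    LT 180: heading 131 -> 311
    FD 9: (-6.2,2.56) -> (-0.296,-4.232) [heading=311, draw]
    -- iteration 2/3 --
    FD 6: (-0.296,-4.232) -> (3.64,-8.761) [heading=311, draw]
    LT 180: heading 311 -> 131
    FD 9: (3.64,-8.761) -> (-2.264,-1.968) [heading=131, draw]
    -- iteration 3/3 --
    FD 6: (-2.264,-1.968) -> (-6.2,2.56) [heading=131, draw]
    LT 180: heading 131 -> 311
    FD 9: (-6.2,2.56) -> (-0.296,-4.232) [heading=311, draw]
  ]
  -- iteration 3/4 --
  RT 180: heading 311 -> 131
  LT 135: heading 131 -> 266
  RT 45: heading 266 -> 221
  REPEAT 3 [
    -- iteration 1/3 --
    FD 6: (-0.296,-4.232) -> (-4.824,-8.169) [heading=221, draw]
    LT 180: heading 221 -> 41
    FD 9: (-4.824,-8.169) -> (1.968,-2.264) [heading=41, draw]
    -- iteration 2/3 --
    FD 6: (1.968,-2.264) -> (6.496,1.672) [heading=41, draw]
    LT 180: heading 41 -> 221
    FD 9: (6.496,1.672) -> (-0.296,-4.232) [heading=221, draw]
    -- iteration 3/3 --
    FD 6: (-0.296,-4.232) -> (-4.824,-8.169) [heading=221, draw]
    LT 180: heading 221 -> 41
    FD 9: (-4.824,-8.169) -> (1.968,-2.264) [heading=41, draw]
  ]
  -- iteration 4/4 --
  RT 180: heading 41 -> 221
  LT 135: heading 221 -> 356
  RT 45: heading 356 -> 311
  REPEAT 3 [
    -- iteration 1/3 --
    FD 6: (1.968,-2.264) -> (5.905,-6.792) [heading=311, draw]
    LT 180: heading 311 -> 131
    FD 9: (5.905,-6.792) -> (0,0) [heading=131, draw]
    -- iteration 2/3 --
    FD 6: (0,0) -> (-3.936,4.528) [heading=131, draw]
    LT 180: heading 131 -> 311
    FD 9: (-3.936,4.528) -> (1.968,-2.264) [heading=311, draw]
    -- iteration 3/3 --
    FD 6: (1.968,-2.264) -> (5.905,-6.792) [heading=311, draw]
    LT 180: heading 311 -> 131
    FD 9: (5.905,-6.792) -> (0,0) [heading=131, draw]
  ]
]
LT 180: heading 131 -> 311
LT 180: heading 311 -> 131
Final: pos=(0,0), heading=131, 24 segment(s) drawn

Answer: 0 0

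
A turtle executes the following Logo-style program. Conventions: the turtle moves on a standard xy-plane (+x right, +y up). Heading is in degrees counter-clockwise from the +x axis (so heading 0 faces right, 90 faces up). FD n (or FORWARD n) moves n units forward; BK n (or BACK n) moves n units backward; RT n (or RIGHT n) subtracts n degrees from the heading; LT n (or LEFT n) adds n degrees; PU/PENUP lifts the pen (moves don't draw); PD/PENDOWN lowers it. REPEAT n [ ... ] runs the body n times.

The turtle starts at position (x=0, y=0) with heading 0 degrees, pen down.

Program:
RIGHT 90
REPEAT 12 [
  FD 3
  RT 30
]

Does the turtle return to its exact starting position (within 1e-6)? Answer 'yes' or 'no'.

Answer: yes

Derivation:
Executing turtle program step by step:
Start: pos=(0,0), heading=0, pen down
RT 90: heading 0 -> 270
REPEAT 12 [
  -- iteration 1/12 --
  FD 3: (0,0) -> (0,-3) [heading=270, draw]
  RT 30: heading 270 -> 240
  -- iteration 2/12 --
  FD 3: (0,-3) -> (-1.5,-5.598) [heading=240, draw]
  RT 30: heading 240 -> 210
  -- iteration 3/12 --
  FD 3: (-1.5,-5.598) -> (-4.098,-7.098) [heading=210, draw]
  RT 30: heading 210 -> 180
  -- iteration 4/12 --
  FD 3: (-4.098,-7.098) -> (-7.098,-7.098) [heading=180, draw]
  RT 30: heading 180 -> 150
  -- iteration 5/12 --
  FD 3: (-7.098,-7.098) -> (-9.696,-5.598) [heading=150, draw]
  RT 30: heading 150 -> 120
  -- iteration 6/12 --
  FD 3: (-9.696,-5.598) -> (-11.196,-3) [heading=120, draw]
  RT 30: heading 120 -> 90
  -- iteration 7/12 --
  FD 3: (-11.196,-3) -> (-11.196,0) [heading=90, draw]
  RT 30: heading 90 -> 60
  -- iteration 8/12 --
  FD 3: (-11.196,0) -> (-9.696,2.598) [heading=60, draw]
  RT 30: heading 60 -> 30
  -- iteration 9/12 --
  FD 3: (-9.696,2.598) -> (-7.098,4.098) [heading=30, draw]
  RT 30: heading 30 -> 0
  -- iteration 10/12 --
  FD 3: (-7.098,4.098) -> (-4.098,4.098) [heading=0, draw]
  RT 30: heading 0 -> 330
  -- iteration 11/12 --
  FD 3: (-4.098,4.098) -> (-1.5,2.598) [heading=330, draw]
  RT 30: heading 330 -> 300
  -- iteration 12/12 --
  FD 3: (-1.5,2.598) -> (0,0) [heading=300, draw]
  RT 30: heading 300 -> 270
]
Final: pos=(0,0), heading=270, 12 segment(s) drawn

Start position: (0, 0)
Final position: (0, 0)
Distance = 0; < 1e-6 -> CLOSED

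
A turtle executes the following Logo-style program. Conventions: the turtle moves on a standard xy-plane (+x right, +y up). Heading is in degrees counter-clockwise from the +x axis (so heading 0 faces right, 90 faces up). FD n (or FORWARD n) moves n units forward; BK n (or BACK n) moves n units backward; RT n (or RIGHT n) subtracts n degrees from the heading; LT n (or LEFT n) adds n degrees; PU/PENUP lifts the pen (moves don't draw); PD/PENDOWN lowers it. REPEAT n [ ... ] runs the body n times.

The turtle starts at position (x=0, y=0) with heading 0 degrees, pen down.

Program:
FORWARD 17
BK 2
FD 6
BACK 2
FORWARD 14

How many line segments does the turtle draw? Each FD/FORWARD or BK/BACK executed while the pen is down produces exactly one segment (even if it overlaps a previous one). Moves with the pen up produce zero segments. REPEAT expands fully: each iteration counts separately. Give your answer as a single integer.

Answer: 5

Derivation:
Executing turtle program step by step:
Start: pos=(0,0), heading=0, pen down
FD 17: (0,0) -> (17,0) [heading=0, draw]
BK 2: (17,0) -> (15,0) [heading=0, draw]
FD 6: (15,0) -> (21,0) [heading=0, draw]
BK 2: (21,0) -> (19,0) [heading=0, draw]
FD 14: (19,0) -> (33,0) [heading=0, draw]
Final: pos=(33,0), heading=0, 5 segment(s) drawn
Segments drawn: 5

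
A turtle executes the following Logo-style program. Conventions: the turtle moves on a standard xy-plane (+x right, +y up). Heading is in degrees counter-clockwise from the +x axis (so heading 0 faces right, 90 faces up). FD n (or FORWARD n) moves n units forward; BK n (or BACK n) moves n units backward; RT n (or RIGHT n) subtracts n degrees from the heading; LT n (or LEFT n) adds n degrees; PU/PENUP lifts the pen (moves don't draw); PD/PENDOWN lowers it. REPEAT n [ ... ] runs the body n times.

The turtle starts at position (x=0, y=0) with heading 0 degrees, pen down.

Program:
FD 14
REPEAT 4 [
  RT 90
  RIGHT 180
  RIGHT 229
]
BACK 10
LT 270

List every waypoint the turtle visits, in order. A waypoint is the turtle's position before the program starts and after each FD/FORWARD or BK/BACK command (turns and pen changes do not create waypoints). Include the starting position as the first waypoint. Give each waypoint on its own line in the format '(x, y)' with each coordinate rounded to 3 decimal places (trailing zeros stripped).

Executing turtle program step by step:
Start: pos=(0,0), heading=0, pen down
FD 14: (0,0) -> (14,0) [heading=0, draw]
REPEAT 4 [
  -- iteration 1/4 --
  RT 90: heading 0 -> 270
  RT 180: heading 270 -> 90
  RT 229: heading 90 -> 221
  -- iteration 2/4 --
  RT 90: heading 221 -> 131
  RT 180: heading 131 -> 311
  RT 229: heading 311 -> 82
  -- iteration 3/4 --
  RT 90: heading 82 -> 352
  RT 180: heading 352 -> 172
  RT 229: heading 172 -> 303
  -- iteration 4/4 --
  RT 90: heading 303 -> 213
  RT 180: heading 213 -> 33
  RT 229: heading 33 -> 164
]
BK 10: (14,0) -> (23.613,-2.756) [heading=164, draw]
LT 270: heading 164 -> 74
Final: pos=(23.613,-2.756), heading=74, 2 segment(s) drawn
Waypoints (3 total):
(0, 0)
(14, 0)
(23.613, -2.756)

Answer: (0, 0)
(14, 0)
(23.613, -2.756)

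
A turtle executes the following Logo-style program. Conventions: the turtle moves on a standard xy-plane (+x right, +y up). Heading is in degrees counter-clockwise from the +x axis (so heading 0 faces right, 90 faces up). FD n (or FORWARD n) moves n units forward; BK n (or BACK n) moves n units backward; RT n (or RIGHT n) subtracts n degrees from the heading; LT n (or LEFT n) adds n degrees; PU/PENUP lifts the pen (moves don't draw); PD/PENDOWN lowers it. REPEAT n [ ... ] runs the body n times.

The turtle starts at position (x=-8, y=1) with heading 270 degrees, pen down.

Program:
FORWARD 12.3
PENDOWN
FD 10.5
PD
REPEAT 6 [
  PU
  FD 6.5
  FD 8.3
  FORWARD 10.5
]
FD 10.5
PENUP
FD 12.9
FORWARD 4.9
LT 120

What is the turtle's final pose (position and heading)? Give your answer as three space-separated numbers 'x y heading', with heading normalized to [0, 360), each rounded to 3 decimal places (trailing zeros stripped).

Answer: -8 -201.9 30

Derivation:
Executing turtle program step by step:
Start: pos=(-8,1), heading=270, pen down
FD 12.3: (-8,1) -> (-8,-11.3) [heading=270, draw]
PD: pen down
FD 10.5: (-8,-11.3) -> (-8,-21.8) [heading=270, draw]
PD: pen down
REPEAT 6 [
  -- iteration 1/6 --
  PU: pen up
  FD 6.5: (-8,-21.8) -> (-8,-28.3) [heading=270, move]
  FD 8.3: (-8,-28.3) -> (-8,-36.6) [heading=270, move]
  FD 10.5: (-8,-36.6) -> (-8,-47.1) [heading=270, move]
  -- iteration 2/6 --
  PU: pen up
  FD 6.5: (-8,-47.1) -> (-8,-53.6) [heading=270, move]
  FD 8.3: (-8,-53.6) -> (-8,-61.9) [heading=270, move]
  FD 10.5: (-8,-61.9) -> (-8,-72.4) [heading=270, move]
  -- iteration 3/6 --
  PU: pen up
  FD 6.5: (-8,-72.4) -> (-8,-78.9) [heading=270, move]
  FD 8.3: (-8,-78.9) -> (-8,-87.2) [heading=270, move]
  FD 10.5: (-8,-87.2) -> (-8,-97.7) [heading=270, move]
  -- iteration 4/6 --
  PU: pen up
  FD 6.5: (-8,-97.7) -> (-8,-104.2) [heading=270, move]
  FD 8.3: (-8,-104.2) -> (-8,-112.5) [heading=270, move]
  FD 10.5: (-8,-112.5) -> (-8,-123) [heading=270, move]
  -- iteration 5/6 --
  PU: pen up
  FD 6.5: (-8,-123) -> (-8,-129.5) [heading=270, move]
  FD 8.3: (-8,-129.5) -> (-8,-137.8) [heading=270, move]
  FD 10.5: (-8,-137.8) -> (-8,-148.3) [heading=270, move]
  -- iteration 6/6 --
  PU: pen up
  FD 6.5: (-8,-148.3) -> (-8,-154.8) [heading=270, move]
  FD 8.3: (-8,-154.8) -> (-8,-163.1) [heading=270, move]
  FD 10.5: (-8,-163.1) -> (-8,-173.6) [heading=270, move]
]
FD 10.5: (-8,-173.6) -> (-8,-184.1) [heading=270, move]
PU: pen up
FD 12.9: (-8,-184.1) -> (-8,-197) [heading=270, move]
FD 4.9: (-8,-197) -> (-8,-201.9) [heading=270, move]
LT 120: heading 270 -> 30
Final: pos=(-8,-201.9), heading=30, 2 segment(s) drawn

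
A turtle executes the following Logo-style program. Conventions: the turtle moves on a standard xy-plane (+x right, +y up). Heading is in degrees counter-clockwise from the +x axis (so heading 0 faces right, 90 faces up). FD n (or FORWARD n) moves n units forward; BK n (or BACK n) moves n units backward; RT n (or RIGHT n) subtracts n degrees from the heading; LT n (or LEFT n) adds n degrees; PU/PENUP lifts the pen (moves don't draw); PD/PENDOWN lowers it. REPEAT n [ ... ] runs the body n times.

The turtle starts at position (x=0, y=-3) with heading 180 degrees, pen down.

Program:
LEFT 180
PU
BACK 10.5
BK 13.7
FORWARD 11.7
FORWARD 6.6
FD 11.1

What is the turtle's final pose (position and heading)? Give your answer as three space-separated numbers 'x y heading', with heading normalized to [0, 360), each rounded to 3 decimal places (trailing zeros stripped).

Answer: 5.2 -3 0

Derivation:
Executing turtle program step by step:
Start: pos=(0,-3), heading=180, pen down
LT 180: heading 180 -> 0
PU: pen up
BK 10.5: (0,-3) -> (-10.5,-3) [heading=0, move]
BK 13.7: (-10.5,-3) -> (-24.2,-3) [heading=0, move]
FD 11.7: (-24.2,-3) -> (-12.5,-3) [heading=0, move]
FD 6.6: (-12.5,-3) -> (-5.9,-3) [heading=0, move]
FD 11.1: (-5.9,-3) -> (5.2,-3) [heading=0, move]
Final: pos=(5.2,-3), heading=0, 0 segment(s) drawn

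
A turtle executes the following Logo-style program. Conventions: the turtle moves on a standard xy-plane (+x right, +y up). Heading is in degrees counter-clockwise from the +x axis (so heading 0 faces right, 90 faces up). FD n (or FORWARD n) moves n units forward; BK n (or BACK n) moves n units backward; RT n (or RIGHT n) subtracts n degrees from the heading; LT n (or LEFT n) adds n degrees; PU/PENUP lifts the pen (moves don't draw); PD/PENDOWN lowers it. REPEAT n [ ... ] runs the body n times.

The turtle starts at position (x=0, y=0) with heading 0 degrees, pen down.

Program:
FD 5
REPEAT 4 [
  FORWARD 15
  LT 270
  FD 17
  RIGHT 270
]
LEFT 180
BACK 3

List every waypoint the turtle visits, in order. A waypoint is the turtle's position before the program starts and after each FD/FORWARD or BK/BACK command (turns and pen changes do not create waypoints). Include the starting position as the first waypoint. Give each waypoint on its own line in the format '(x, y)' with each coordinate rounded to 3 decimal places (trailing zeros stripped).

Executing turtle program step by step:
Start: pos=(0,0), heading=0, pen down
FD 5: (0,0) -> (5,0) [heading=0, draw]
REPEAT 4 [
  -- iteration 1/4 --
  FD 15: (5,0) -> (20,0) [heading=0, draw]
  LT 270: heading 0 -> 270
  FD 17: (20,0) -> (20,-17) [heading=270, draw]
  RT 270: heading 270 -> 0
  -- iteration 2/4 --
  FD 15: (20,-17) -> (35,-17) [heading=0, draw]
  LT 270: heading 0 -> 270
  FD 17: (35,-17) -> (35,-34) [heading=270, draw]
  RT 270: heading 270 -> 0
  -- iteration 3/4 --
  FD 15: (35,-34) -> (50,-34) [heading=0, draw]
  LT 270: heading 0 -> 270
  FD 17: (50,-34) -> (50,-51) [heading=270, draw]
  RT 270: heading 270 -> 0
  -- iteration 4/4 --
  FD 15: (50,-51) -> (65,-51) [heading=0, draw]
  LT 270: heading 0 -> 270
  FD 17: (65,-51) -> (65,-68) [heading=270, draw]
  RT 270: heading 270 -> 0
]
LT 180: heading 0 -> 180
BK 3: (65,-68) -> (68,-68) [heading=180, draw]
Final: pos=(68,-68), heading=180, 10 segment(s) drawn
Waypoints (11 total):
(0, 0)
(5, 0)
(20, 0)
(20, -17)
(35, -17)
(35, -34)
(50, -34)
(50, -51)
(65, -51)
(65, -68)
(68, -68)

Answer: (0, 0)
(5, 0)
(20, 0)
(20, -17)
(35, -17)
(35, -34)
(50, -34)
(50, -51)
(65, -51)
(65, -68)
(68, -68)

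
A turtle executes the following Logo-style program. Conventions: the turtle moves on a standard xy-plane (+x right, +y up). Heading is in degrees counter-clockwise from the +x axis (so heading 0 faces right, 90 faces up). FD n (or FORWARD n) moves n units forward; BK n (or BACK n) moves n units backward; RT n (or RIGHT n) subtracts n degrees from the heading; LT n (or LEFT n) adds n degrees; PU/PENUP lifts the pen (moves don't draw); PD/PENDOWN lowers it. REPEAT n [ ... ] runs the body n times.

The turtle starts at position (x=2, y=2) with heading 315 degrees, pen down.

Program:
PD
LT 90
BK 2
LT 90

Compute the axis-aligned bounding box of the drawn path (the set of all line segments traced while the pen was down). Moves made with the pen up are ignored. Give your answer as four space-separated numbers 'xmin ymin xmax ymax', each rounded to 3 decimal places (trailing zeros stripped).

Executing turtle program step by step:
Start: pos=(2,2), heading=315, pen down
PD: pen down
LT 90: heading 315 -> 45
BK 2: (2,2) -> (0.586,0.586) [heading=45, draw]
LT 90: heading 45 -> 135
Final: pos=(0.586,0.586), heading=135, 1 segment(s) drawn

Segment endpoints: x in {0.586, 2}, y in {0.586, 2}
xmin=0.586, ymin=0.586, xmax=2, ymax=2

Answer: 0.586 0.586 2 2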